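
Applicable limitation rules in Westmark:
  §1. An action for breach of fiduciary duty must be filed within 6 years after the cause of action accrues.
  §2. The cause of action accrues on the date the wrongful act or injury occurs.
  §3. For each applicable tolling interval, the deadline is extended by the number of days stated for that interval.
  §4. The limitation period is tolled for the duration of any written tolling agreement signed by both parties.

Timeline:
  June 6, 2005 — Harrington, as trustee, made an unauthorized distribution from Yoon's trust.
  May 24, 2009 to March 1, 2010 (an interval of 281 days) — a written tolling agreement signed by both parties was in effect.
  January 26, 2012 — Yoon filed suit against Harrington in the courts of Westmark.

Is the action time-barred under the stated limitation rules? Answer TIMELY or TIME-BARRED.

TIMELY

The cause of action accrued on June 6, 2005, the date of the act.
The untolled deadline — 6 years after June 6, 2005 — is June 6, 2011.
Because the written tolling agreement ran from May 24, 2009 to March 1, 2010, the deadline is extended by 281 days to March 13, 2012.
Yoon filed on January 26, 2012, before the March 13, 2012 deadline, so the action is timely.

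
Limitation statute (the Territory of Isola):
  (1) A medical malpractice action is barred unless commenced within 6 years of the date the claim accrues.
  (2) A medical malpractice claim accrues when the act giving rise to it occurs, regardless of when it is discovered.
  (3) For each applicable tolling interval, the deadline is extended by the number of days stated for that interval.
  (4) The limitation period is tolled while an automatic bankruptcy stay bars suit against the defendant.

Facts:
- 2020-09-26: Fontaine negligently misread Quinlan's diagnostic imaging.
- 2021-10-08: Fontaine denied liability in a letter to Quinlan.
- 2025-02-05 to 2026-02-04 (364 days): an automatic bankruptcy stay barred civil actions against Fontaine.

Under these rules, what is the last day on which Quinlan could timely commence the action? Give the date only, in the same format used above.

2027-09-25

The claim accrued on 2020-09-26, when the wrongful act occurred.
6 years from 2020-09-26 is 2026-09-26.
Because the automatic bankruptcy stay ran from 2025-02-05 to 2026-02-04, the deadline is extended by 364 days to 2027-09-25.
Nothing else in the chronology tolls or restarts the period.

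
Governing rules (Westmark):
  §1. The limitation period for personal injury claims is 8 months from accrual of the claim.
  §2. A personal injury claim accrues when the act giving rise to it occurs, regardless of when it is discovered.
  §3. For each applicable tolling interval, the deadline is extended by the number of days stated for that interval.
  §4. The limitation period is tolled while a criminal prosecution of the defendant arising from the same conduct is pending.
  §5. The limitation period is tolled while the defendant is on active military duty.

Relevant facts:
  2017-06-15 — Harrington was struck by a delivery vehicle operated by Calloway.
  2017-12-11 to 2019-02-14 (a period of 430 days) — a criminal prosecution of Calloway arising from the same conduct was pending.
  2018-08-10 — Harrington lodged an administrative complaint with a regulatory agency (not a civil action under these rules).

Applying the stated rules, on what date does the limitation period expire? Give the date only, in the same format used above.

The claim accrued on 2017-06-15, the date of the act.
Adding the 8 months base period to 2017-06-15 gives a deadline of 2018-02-15, before any tolling.
Because the pending criminal prosecution ran from 2017-12-11 to 2019-02-14, the deadline is extended by 430 days to 2019-04-21.
Nothing else in the chronology tolls or restarts the period.

2019-04-21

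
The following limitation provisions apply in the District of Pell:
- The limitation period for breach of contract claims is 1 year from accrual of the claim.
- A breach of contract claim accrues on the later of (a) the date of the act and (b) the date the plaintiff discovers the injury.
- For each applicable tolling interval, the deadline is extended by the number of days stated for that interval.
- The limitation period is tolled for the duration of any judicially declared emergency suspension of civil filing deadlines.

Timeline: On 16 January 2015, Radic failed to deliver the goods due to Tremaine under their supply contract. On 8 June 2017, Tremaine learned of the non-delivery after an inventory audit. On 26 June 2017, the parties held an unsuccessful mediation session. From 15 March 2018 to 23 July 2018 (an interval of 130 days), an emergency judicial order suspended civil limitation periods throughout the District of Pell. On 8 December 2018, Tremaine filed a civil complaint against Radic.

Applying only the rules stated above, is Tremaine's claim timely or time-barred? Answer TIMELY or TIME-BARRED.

The claim accrued on 8 June 2017 — the later of the 16 January 2015 act and the 8 June 2017 discovery.
Adding the 1 year base period to 8 June 2017 gives a deadline of 8 June 2018, before any tolling.
The period was tolled for 130 days by the emergency suspension of filing deadlines (15 March 2018 to 23 July 2018), pushing the deadline to 16 October 2018.
The other events in the timeline have no effect on the limitation period under the stated rules.
The 8 December 2018 filing falls after the 16 October 2018 deadline; the claim is time-barred.

TIME-BARRED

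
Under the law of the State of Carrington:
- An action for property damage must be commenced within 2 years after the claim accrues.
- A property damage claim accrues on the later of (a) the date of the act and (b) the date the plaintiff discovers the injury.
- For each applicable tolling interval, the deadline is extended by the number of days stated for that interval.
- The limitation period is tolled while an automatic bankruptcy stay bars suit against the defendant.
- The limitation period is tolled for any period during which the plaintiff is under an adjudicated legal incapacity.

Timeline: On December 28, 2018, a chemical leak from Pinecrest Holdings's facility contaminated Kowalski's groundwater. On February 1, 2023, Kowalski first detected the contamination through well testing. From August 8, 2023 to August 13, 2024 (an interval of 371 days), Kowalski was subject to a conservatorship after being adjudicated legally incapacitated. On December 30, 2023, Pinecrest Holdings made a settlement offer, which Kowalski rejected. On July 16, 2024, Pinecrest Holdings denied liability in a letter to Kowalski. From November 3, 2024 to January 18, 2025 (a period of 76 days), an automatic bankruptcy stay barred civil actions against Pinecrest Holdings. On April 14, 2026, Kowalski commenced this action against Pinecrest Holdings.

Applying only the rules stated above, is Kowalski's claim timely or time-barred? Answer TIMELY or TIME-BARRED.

TIMELY

The claim accrued on February 1, 2023 — the later of the December 28, 2018 act and the February 1, 2023 discovery.
2 years from February 1, 2023 is February 1, 2025.
The plaintiff's legal incapacity from August 8, 2023 to August 13, 2024 tolled the period for 371 days, extending the deadline to February 7, 2026.
The period was tolled for 76 days by the automatic bankruptcy stay (November 3, 2024 to January 18, 2025), pushing the deadline to April 24, 2026.
Nothing else in the chronology tolls or restarts the period.
Kowalski filed on April 14, 2026, before the April 24, 2026 deadline, so the action is timely.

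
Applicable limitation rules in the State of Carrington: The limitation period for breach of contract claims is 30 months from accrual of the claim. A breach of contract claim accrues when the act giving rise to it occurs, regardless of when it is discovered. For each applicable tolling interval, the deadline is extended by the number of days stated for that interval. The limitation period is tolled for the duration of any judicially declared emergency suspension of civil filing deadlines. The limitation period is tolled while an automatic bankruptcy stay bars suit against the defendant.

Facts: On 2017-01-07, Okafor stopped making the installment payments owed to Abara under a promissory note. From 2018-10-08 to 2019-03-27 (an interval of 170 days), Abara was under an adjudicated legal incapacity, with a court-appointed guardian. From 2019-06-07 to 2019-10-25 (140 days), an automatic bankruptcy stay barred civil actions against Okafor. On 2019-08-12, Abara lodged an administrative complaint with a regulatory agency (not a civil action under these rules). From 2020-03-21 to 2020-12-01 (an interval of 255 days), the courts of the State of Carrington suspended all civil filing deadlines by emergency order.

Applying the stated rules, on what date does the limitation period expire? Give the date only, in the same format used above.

The claim accrued on 2017-01-07, when the wrongful act occurred.
The untolled deadline — 30 months after 2017-01-07 — is 2019-07-07.
The automatic bankruptcy stay from 2019-06-07 to 2019-10-25 tolled the period for 140 days, extending the deadline to 2019-11-24.
By the time the emergency suspension of filing deadlines began on 2020-03-21, the limitation period had already expired on 2019-11-24; that interval cannot revive it.
Although the plaintiff's incapacity ran from 2018-10-08 to 2019-03-27, the stated rules do not make that a tolling event, so it is disregarded.
The other events in the timeline have no effect on the limitation period under the stated rules.

2019-11-24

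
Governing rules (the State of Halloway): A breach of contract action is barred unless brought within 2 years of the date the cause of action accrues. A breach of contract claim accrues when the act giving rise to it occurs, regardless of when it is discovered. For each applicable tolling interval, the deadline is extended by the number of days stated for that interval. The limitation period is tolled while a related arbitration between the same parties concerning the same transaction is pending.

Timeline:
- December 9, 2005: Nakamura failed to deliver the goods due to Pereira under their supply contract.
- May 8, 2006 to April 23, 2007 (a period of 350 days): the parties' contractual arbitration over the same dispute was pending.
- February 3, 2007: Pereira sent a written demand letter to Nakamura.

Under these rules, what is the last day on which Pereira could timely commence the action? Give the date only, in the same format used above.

The cause of action accrued on December 9, 2005, the date of the act.
The untolled deadline — 2 years after December 9, 2005 — is December 9, 2007.
The pending related arbitration from May 8, 2006 to April 23, 2007 tolled the period for 350 days, extending the deadline to November 23, 2008.
None of the other events listed affects the running of the period under the stated rules.

November 23, 2008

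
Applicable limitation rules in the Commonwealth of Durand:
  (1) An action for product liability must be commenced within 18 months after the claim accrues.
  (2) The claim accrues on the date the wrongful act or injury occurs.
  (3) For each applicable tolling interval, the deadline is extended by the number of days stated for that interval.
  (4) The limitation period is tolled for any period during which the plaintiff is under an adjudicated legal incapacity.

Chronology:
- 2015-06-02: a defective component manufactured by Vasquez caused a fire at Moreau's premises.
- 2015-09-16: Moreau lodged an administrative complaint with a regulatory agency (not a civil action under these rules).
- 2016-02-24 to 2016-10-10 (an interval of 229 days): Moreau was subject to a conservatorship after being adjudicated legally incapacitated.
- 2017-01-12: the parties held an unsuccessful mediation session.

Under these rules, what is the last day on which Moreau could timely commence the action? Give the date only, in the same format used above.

2017-07-19

The claim accrued on 2015-06-02, when the wrongful act occurred.
Adding the 18 months base period to 2015-06-02 gives a deadline of 2016-12-02, before any tolling.
The plaintiff's legal incapacity from 2016-02-24 to 2016-10-10 tolled the period for 229 days, extending the deadline to 2017-07-19.
The other events in the timeline have no effect on the limitation period under the stated rules.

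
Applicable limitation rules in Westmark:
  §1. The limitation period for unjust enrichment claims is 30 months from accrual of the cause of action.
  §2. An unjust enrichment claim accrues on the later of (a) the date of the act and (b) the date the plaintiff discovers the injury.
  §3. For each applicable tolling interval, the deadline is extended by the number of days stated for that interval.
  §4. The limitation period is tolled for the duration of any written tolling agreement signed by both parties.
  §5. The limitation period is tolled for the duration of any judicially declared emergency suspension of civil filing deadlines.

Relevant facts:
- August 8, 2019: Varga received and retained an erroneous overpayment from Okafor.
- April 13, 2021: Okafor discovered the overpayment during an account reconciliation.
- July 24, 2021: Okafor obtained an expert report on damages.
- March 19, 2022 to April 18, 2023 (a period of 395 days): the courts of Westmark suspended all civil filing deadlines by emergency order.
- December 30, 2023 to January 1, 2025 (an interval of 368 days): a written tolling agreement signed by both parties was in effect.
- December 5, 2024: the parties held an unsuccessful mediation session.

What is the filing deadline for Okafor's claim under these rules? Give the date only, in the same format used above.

November 14, 2025

Taking the later of the act (August 8, 2019) and discovery (April 13, 2021), the claim accrued on April 13, 2021.
30 months from April 13, 2021 is October 13, 2023.
Because the emergency suspension of filing deadlines ran from March 19, 2022 to April 18, 2023, the deadline is extended by 395 days to November 11, 2024.
The period was tolled for 368 days by the written tolling agreement (December 30, 2023 to January 1, 2025), pushing the deadline to November 14, 2025.
None of the other events listed affects the running of the period under the stated rules.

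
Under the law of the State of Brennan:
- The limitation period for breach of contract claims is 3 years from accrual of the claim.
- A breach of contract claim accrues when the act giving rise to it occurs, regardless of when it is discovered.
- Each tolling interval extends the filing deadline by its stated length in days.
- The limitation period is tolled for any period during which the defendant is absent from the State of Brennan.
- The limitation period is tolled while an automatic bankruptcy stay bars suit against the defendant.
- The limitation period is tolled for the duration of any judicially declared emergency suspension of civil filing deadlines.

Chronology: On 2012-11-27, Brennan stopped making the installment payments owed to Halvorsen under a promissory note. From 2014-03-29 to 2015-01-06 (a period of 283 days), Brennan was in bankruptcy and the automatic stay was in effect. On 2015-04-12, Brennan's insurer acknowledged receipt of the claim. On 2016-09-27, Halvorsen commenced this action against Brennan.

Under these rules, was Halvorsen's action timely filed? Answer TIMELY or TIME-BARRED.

TIME-BARRED

The limitation period began to run on 2012-11-27.
The untolled deadline — 3 years after 2012-11-27 — is 2015-11-27.
The automatic bankruptcy stay from 2014-03-29 to 2015-01-06 tolled the period for 283 days, extending the deadline to 2016-09-05.
The other events in the timeline have no effect on the limitation period under the stated rules.
Filing on 2016-09-27 missed the 2016-09-05 deadline — the action is time-barred.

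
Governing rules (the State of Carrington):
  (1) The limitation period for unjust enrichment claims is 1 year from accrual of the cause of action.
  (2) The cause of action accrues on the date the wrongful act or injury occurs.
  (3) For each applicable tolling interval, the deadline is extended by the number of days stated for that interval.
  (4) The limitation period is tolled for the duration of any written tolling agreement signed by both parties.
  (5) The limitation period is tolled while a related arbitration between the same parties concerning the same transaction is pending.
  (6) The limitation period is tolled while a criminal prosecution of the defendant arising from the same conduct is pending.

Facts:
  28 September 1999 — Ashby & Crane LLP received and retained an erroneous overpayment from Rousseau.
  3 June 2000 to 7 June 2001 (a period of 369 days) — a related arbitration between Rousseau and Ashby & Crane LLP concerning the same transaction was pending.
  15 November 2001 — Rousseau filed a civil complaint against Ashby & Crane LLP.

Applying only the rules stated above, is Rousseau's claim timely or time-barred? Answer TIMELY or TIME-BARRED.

TIME-BARRED

The limitation period began to run on 28 September 1999.
1 year from 28 September 1999 is 28 September 2000.
The pending related arbitration from 3 June 2000 to 7 June 2001 tolled the period for 369 days, extending the deadline to 2 October 2001.
Rousseau filed on 15 November 2001, after the 2 October 2001 deadline, so the action is time-barred.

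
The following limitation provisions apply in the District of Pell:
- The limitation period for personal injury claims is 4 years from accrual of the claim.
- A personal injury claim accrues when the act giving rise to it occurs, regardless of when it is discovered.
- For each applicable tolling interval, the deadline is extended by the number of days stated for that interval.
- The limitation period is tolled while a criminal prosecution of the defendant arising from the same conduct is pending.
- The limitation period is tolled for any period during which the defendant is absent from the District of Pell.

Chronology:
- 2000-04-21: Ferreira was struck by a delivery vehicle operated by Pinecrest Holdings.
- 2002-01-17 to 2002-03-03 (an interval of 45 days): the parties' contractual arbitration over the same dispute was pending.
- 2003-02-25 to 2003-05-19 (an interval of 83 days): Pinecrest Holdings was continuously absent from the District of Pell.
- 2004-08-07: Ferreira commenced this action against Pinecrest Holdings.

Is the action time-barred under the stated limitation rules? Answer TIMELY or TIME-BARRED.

The limitation period began to run on 2000-04-21.
The untolled deadline — 4 years after 2000-04-21 — is 2004-04-21.
Because the defendant's absence from the jurisdiction ran from 2003-02-25 to 2003-05-19, the deadline is extended by 83 days to 2004-07-13.
No stated provision tolls the period for a pending arbitration, so the interval from 2002-01-17 to 2002-03-03 has no effect on the deadline.
Ferreira filed on 2004-08-07, after the 2004-07-13 deadline, so the action is time-barred.

TIME-BARRED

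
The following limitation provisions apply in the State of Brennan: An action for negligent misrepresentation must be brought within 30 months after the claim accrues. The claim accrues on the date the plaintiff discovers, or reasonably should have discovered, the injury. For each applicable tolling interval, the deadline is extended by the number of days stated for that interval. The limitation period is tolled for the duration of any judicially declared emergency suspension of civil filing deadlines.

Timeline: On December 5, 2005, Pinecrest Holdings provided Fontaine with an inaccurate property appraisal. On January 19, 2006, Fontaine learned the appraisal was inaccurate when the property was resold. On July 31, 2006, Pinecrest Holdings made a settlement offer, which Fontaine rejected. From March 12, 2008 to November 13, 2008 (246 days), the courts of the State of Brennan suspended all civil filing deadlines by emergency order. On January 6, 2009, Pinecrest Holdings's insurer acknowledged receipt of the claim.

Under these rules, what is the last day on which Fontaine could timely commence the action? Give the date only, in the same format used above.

March 22, 2009

Under the discovery rule, the claim accrued on January 19, 2006, when Fontaine discovered the injury — not on the December 5, 2005 date of the underlying act.
Adding the 30 months base period to January 19, 2006 gives a deadline of July 19, 2008, before any tolling.
Because the emergency suspension of filing deadlines ran from March 12, 2008 to November 13, 2008, the deadline is extended by 246 days to March 22, 2009.
Nothing else in the chronology tolls or restarts the period.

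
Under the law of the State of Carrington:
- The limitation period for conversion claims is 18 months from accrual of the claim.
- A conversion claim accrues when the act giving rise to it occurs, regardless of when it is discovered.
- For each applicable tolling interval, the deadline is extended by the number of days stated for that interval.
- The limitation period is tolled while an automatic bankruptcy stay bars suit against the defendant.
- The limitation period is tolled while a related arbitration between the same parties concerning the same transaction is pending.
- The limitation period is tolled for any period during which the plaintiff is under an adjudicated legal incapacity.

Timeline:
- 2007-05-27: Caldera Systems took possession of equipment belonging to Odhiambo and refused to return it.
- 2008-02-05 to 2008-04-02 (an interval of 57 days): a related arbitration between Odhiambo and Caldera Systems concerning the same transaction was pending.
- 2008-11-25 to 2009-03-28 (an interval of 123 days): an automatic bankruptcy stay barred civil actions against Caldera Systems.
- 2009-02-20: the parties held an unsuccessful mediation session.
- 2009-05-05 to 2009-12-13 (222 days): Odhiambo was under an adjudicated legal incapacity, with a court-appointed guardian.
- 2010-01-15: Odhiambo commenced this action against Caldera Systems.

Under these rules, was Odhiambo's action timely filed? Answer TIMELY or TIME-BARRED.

The claim accrued on 2007-05-27, the date of the act.
The untolled deadline — 18 months after 2007-05-27 — is 2008-11-27.
Because the pending related arbitration ran from 2008-02-05 to 2008-04-02, the deadline is extended by 57 days to 2009-01-23.
Because the automatic bankruptcy stay ran from 2008-11-25 to 2009-03-28, the deadline is extended by 123 days to 2009-05-26.
The period was tolled for 222 days by the plaintiff's legal incapacity (2009-05-05 to 2009-12-13), pushing the deadline to 2010-01-03.
None of the other events listed affects the running of the period under the stated rules.
The 2010-01-15 filing falls after the 2010-01-03 deadline; the claim is time-barred.

TIME-BARRED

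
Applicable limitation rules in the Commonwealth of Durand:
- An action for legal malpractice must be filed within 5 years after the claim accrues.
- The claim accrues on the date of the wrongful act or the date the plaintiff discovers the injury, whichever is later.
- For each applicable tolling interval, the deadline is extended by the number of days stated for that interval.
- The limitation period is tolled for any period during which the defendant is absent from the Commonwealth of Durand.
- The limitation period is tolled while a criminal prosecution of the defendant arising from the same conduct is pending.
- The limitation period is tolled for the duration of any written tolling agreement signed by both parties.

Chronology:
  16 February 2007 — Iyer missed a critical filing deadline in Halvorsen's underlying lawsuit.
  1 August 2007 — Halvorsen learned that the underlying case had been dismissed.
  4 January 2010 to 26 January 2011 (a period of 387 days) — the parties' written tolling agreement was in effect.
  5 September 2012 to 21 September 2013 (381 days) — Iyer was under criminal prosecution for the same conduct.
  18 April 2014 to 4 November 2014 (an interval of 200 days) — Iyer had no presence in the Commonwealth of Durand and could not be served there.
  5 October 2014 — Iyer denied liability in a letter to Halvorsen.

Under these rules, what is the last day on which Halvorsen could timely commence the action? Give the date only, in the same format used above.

Taking the later of the act (16 February 2007) and discovery (1 August 2007), the claim accrued on 1 August 2007.
Adding the 5 years base period to 1 August 2007 gives a deadline of 1 August 2012, before any tolling.
The written tolling agreement from 4 January 2010 to 26 January 2011 tolled the period for 387 days, extending the deadline to 23 August 2013.
Because the pending criminal prosecution ran from 5 September 2012 to 21 September 2013, the deadline is extended by 381 days to 8 September 2014.
Because the defendant's absence from the jurisdiction ran from 18 April 2014 to 4 November 2014, the deadline is extended by 200 days to 27 March 2015.
Nothing else in the chronology tolls or restarts the period.

27 March 2015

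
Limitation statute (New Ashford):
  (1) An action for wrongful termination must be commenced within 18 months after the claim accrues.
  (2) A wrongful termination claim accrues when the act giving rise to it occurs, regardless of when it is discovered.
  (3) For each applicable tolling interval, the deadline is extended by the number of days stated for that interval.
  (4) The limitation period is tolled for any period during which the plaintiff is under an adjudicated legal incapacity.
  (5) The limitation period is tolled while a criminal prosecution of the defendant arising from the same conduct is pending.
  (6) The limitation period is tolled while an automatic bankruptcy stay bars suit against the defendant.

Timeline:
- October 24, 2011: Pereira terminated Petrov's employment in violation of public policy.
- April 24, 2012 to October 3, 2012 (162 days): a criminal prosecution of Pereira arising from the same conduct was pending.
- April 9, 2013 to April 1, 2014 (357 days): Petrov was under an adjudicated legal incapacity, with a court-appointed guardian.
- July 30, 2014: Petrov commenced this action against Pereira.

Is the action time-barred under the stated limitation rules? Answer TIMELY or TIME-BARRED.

TIMELY

The limitation period began to run on October 24, 2011.
Adding the 18 months base period to October 24, 2011 gives a deadline of April 24, 2013, before any tolling.
Because the pending criminal prosecution ran from April 24, 2012 to October 3, 2012, the deadline is extended by 162 days to October 3, 2013.
The period was tolled for 357 days by the plaintiff's legal incapacity (April 9, 2013 to April 1, 2014), pushing the deadline to September 25, 2014.
Petrov filed on July 30, 2014, before the September 25, 2014 deadline, so the action is timely.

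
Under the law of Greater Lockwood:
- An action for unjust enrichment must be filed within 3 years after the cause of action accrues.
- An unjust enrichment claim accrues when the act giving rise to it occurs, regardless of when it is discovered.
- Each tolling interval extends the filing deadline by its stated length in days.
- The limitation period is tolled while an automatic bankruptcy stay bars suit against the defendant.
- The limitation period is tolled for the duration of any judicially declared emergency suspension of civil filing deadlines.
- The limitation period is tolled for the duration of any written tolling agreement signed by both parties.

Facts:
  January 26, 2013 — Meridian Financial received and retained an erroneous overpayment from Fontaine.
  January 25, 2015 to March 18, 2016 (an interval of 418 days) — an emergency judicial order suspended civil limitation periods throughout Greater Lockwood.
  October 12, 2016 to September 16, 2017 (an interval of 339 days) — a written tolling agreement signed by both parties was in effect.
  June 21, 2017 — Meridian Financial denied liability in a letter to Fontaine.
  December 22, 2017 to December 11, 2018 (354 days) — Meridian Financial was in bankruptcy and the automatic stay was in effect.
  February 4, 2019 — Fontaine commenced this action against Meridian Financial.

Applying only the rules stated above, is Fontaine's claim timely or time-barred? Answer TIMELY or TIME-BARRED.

TIMELY

The limitation period began to run on January 26, 2013.
The untolled deadline — 3 years after January 26, 2013 — is January 26, 2016.
The period was tolled for 418 days by the emergency suspension of filing deadlines (January 25, 2015 to March 18, 2016), pushing the deadline to March 19, 2017.
Because the written tolling agreement ran from October 12, 2016 to September 16, 2017, the deadline is extended by 339 days to February 21, 2018.
The period was tolled for 354 days by the automatic bankruptcy stay (December 22, 2017 to December 11, 2018), pushing the deadline to February 10, 2019.
None of the other events listed affects the running of the period under the stated rules.
Filing on February 4, 2019 beat the February 10, 2019 deadline — the action is timely.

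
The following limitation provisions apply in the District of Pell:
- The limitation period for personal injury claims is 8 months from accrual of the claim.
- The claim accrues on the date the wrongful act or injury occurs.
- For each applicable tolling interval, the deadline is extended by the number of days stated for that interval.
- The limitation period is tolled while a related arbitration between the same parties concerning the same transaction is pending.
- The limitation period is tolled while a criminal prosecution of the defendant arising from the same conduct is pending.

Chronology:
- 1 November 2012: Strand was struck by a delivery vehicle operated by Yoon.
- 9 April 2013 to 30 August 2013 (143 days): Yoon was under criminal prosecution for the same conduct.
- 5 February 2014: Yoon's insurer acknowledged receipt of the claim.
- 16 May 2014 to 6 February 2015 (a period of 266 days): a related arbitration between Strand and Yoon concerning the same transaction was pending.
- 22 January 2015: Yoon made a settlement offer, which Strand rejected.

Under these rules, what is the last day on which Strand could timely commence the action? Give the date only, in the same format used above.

21 November 2013

The claim accrued on 1 November 2012, the date of the act.
The untolled deadline — 8 months after 1 November 2012 — is 1 July 2013.
The pending criminal prosecution from 9 April 2013 to 30 August 2013 tolled the period for 143 days, extending the deadline to 21 November 2013.
By the time the pending related arbitration began on 16 May 2014, the limitation period had already expired on 21 November 2013; that interval cannot revive it.
The other events in the timeline have no effect on the limitation period under the stated rules.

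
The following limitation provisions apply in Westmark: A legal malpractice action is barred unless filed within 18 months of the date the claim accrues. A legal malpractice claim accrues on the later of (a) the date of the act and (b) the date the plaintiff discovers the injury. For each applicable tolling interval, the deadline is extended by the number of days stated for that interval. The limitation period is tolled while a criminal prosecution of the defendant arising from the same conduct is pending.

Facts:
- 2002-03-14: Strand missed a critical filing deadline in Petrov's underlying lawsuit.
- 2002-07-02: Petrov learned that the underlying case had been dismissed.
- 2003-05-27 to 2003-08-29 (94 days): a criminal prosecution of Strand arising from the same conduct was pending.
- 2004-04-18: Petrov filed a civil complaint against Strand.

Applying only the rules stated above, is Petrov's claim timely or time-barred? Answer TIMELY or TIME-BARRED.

The claim accrued on 2002-07-02 — the later of the 2002-03-14 act and the 2002-07-02 discovery.
The untolled deadline — 18 months after 2002-07-02 — is 2004-01-02.
The period was tolled for 94 days by the pending criminal prosecution (2003-05-27 to 2003-08-29), pushing the deadline to 2004-04-05.
Filing on 2004-04-18 missed the 2004-04-05 deadline — the action is time-barred.

TIME-BARRED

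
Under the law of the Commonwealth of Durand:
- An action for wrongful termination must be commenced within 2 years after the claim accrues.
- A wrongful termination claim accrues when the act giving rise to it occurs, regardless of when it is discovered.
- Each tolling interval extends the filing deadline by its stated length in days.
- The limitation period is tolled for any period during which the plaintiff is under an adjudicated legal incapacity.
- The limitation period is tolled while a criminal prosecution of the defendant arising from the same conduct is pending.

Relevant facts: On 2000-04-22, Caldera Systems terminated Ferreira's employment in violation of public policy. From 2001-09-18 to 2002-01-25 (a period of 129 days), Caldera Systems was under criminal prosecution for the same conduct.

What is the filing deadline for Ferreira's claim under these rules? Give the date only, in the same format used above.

2002-08-29

The claim accrued on 2000-04-22, the date of the act.
The untolled deadline — 2 years after 2000-04-22 — is 2002-04-22.
The pending criminal prosecution from 2001-09-18 to 2002-01-25 tolled the period for 129 days, extending the deadline to 2002-08-29.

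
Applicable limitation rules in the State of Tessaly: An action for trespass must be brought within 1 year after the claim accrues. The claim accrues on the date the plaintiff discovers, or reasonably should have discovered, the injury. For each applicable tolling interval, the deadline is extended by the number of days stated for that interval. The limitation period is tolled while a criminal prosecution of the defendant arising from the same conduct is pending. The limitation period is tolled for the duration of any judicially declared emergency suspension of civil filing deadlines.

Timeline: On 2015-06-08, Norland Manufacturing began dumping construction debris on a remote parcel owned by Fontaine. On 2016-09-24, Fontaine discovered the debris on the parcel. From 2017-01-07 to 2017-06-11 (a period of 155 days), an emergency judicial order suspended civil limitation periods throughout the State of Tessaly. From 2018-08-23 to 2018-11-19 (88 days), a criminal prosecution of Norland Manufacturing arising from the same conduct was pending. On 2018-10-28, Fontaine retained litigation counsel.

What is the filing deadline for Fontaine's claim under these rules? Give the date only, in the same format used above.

2018-02-26

The claim did not accrue until Fontaine discovered the injury on 2016-09-24; the 2015-06-08 act date does not start the clock under the stated rule.
1 year from 2016-09-24 is 2017-09-24.
Because the emergency suspension of filing deadlines ran from 2017-01-07 to 2017-06-11, the deadline is extended by 155 days to 2018-02-26.
By the time the pending criminal prosecution began on 2018-08-23, the limitation period had already expired on 2018-02-26; that interval cannot revive it.
Nothing else in the chronology tolls or restarts the period.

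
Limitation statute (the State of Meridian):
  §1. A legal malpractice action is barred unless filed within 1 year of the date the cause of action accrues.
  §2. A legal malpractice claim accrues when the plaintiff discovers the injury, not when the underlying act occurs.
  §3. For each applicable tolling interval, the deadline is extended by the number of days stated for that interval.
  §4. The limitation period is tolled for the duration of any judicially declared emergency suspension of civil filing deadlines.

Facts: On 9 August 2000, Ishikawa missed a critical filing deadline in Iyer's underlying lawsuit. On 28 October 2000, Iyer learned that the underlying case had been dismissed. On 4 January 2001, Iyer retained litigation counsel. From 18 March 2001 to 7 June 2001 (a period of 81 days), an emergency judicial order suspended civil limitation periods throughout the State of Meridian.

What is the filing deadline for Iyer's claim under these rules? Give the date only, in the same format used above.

17 January 2002

Under the discovery rule, the claim accrued on 28 October 2000, when Iyer discovered the injury — not on the 9 August 2000 date of the underlying act.
1 year from 28 October 2000 is 28 October 2001.
The period was tolled for 81 days by the emergency suspension of filing deadlines (18 March 2001 to 7 June 2001), pushing the deadline to 17 January 2002.
Nothing else in the chronology tolls or restarts the period.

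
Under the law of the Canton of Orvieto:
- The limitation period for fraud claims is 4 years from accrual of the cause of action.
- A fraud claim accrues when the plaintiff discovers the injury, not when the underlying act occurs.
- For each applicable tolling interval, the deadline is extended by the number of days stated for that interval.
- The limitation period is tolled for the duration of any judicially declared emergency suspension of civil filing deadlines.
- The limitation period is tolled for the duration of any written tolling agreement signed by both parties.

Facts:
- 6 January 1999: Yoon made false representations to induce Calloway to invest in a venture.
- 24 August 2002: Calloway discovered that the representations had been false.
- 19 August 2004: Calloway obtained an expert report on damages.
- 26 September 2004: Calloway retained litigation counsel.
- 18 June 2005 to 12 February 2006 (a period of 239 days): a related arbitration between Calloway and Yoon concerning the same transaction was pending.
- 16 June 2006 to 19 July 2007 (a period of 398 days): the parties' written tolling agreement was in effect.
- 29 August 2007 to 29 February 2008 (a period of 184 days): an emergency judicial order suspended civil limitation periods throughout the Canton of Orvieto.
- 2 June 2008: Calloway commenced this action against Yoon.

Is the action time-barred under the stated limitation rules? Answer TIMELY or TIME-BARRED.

Accrual is tied to discovery, so the period began on 24 August 2002 rather than on 6 January 1999 when the act occurred.
The untolled deadline — 4 years after 24 August 2002 — is 24 August 2006.
The written tolling agreement from 16 June 2006 to 19 July 2007 tolled the period for 398 days, extending the deadline to 26 September 2007.
The emergency suspension of filing deadlines from 29 August 2007 to 29 February 2008 tolled the period for 184 days, extending the deadline to 28 March 2008.
The pending related arbitration from 18 June 2005 to 12 February 2006 does not toll the period, because no stated rule makes a pending arbitration a tolling event.
None of the other events listed affects the running of the period under the stated rules.
Filing on 2 June 2008 missed the 28 March 2008 deadline — the action is time-barred.

TIME-BARRED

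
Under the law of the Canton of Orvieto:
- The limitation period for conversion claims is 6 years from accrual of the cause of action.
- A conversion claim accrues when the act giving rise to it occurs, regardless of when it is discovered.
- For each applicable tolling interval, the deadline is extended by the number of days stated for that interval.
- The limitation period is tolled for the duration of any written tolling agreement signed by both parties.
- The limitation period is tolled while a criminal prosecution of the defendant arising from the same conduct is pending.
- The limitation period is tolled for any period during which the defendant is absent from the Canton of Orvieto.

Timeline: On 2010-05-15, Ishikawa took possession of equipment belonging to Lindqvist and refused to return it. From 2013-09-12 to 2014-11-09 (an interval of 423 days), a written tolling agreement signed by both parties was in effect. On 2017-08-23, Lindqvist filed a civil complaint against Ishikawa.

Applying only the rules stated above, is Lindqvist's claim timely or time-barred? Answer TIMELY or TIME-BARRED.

TIME-BARRED

The claim accrued on 2010-05-15, when the wrongful act occurred.
6 years from 2010-05-15 is 2016-05-15.
The period was tolled for 423 days by the written tolling agreement (2013-09-12 to 2014-11-09), pushing the deadline to 2017-07-12.
Lindqvist filed on 2017-08-23, after the 2017-07-12 deadline, so the action is time-barred.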